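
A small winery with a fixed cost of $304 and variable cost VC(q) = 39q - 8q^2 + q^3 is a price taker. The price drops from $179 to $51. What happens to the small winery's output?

AVC = 39 - 8q + q^2, minimized at q = 4 where min AVC = $23. MC = 39 - 16q + 3q^2.
At P = $179 ≥ min AVC, set P = MC on the rising branch: q = 10.
At P = $51 ≥ min AVC, set P = MC: q = 6. The firm stays open but cuts output.

Output falls from 10 to 6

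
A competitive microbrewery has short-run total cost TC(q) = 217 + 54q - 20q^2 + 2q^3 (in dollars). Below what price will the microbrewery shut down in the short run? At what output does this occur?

$4 per unit, at q = 5

Short-run supply begins at min AVC. From VC = 54q - 20q^2 + 2q^3, AVC = 54 - 20q + 2q^2.
dAVC/dq = -20 + 4q = 0 gives q = 5. min AVC = 54 - 20·5 + 2·5^2 = 4.
So the shutdown price is $4.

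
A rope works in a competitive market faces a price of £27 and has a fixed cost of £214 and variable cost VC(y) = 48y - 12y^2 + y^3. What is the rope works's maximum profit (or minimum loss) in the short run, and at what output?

AVC = 48 - 12y + y^2; min AVC = £12 at y = 6. Since P = £27 ≥ min AVC, the firm produces.
With MC = 48 - 24y + 3y^2, P = MC on the upward-sloping part at y* = 7.
TR = 27·7 = 189. TC = 214 + 91 = 305. Profit = 189 − 305 = -£116.
Shutting down would mean losing the fixed cost of £214, so operating at a loss of £116 is better by £98.

Profit = -£116 at y = 7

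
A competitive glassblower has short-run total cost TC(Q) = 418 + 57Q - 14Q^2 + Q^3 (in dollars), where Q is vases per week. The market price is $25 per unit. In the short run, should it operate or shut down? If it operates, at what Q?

Variable cost is VC = 57Q - 14Q^2 + Q^3, so AVC = VC/Q = 57 - 14Q + Q^2 and MC = dTC/dQ = 57 - 28Q + 3Q^2.
AVC is minimized where dAVC/dQ = -14 + 2Q = 0, at Q = 7; min AVC = 57 - 14·7 + 7^2 = $8.
Since P = $25 ≥ min AVC = $8, price covers variable cost and the firm should produce.
P = MC gives 32 - 28Q + 3Q^2 = 0, with roots 4/3 and 8. Take the larger (rising MC): Q* = 8.
Check: AVC at Q = 8 is $9 ≤ P, so revenue covers variable cost.
Profit = P·Q − TC = 25·8 − 490 = -$290, a loss, but smaller than the $418 fixed cost the firm would lose by shutting down.

Produce at Q = 8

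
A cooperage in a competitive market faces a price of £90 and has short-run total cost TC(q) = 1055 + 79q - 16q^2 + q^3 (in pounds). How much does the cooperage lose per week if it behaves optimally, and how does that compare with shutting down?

AVC = 79 - 16q + q^2; min AVC = £15 at q = 8. Since P = £90 ≥ min AVC, the firm produces.
MC = 79 - 32q + 3q^2. Setting P = MC and taking the root on the rising branch gives q* = 11.
TR = 90·11 = 990. TC = 1055 + 264 = 1319. Profit = 990 − 1319 = -£329.
Shutting down would mean losing the fixed cost of £1055, so operating at a loss of £329 is better by £726.

Profit = -£329 at q = 11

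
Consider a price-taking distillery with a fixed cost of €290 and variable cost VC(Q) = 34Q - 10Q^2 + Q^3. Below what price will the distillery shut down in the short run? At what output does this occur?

The shutdown price is the minimum of AVC. VC = 34Q - 10Q^2 + Q^3, so AVC = 34 - 10Q + Q^2.
At the minimum of AVC, MC = AVC. MC = 34 - 20Q + 3Q^2; setting MC = AVC gives 2Q^2 - 10Q = 0, so Q = 5. min AVC = 9.
The firm shuts down for any P below €9.

€9 per unit, at Q = 5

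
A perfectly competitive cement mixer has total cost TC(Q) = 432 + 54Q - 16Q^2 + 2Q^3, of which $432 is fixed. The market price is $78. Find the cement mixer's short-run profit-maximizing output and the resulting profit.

Profit = -$144 at Q = 6

AVC = 54 - 16Q + 2Q^2; min AVC = $22 at Q = 4. Since P = $78 ≥ min AVC, the firm produces.
With MC = 54 - 32Q + 6Q^2, P = MC on the upward-sloping part at Q* = 6.
TR = 78·6 = 468. TC = 432 + 180 = 612. Profit = 468 − 612 = -$144.
By producing, the firm covers all variable cost plus $288 of fixed cost; shutting down would lose the full $432.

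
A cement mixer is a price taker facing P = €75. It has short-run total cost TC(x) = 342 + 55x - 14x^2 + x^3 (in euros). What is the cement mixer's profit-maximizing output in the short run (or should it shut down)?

Produce at x = 10

Strip out fixed cost: VC = 55x - 14x^2 + x^3. Then AVC = 55 - 14x + x^2 and MC = 55 - 28x + 3x^2.
AVC is minimized where dAVC/dx = -14 + 2x = 0, at x = 7; min AVC = 55 - 14·7 + 7^2 = €6.
Because €75 ≥ €6, revenue can cover variable cost; the firm operates.
P = MC gives -20 - 28x + 3x^2 = 0, with roots -2/3 and 10. Take the larger (rising MC): x* = 10.
Check: AVC at x = 10 is €15 ≤ P, so revenue covers variable cost.
Profit = P·x − TC = 75·10 − 492 = €258.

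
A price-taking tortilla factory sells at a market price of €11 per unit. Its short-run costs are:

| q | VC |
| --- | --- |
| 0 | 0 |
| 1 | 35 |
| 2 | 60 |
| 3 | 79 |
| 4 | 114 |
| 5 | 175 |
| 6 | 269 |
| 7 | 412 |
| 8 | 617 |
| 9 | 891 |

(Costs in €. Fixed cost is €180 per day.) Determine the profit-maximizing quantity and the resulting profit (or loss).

Compute π = P·q − TC at each output: q=0: -180; q=1: -204; q=2: -218; q=3: -226; q=4: -250; q=5: -300; q=6: -383; q=7: -515; q=8: -709; q=9: -972.
Profit is highest at q = 0. Equivalently, the lowest AVC in the table is 79/3 ≈ €26.33 at q = 3, and P = €11 falls below it — price never covers variable cost, so the firm shuts down and loses only its fixed cost.

q = 0 (shut down); profit = -€180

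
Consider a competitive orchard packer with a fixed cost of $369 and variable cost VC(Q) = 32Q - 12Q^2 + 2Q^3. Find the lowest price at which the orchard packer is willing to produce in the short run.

The shutdown price is the minimum of AVC. VC = 32Q - 12Q^2 + 2Q^3, so AVC = 32 - 12Q + 2Q^2.
dAVC/dQ = -12 + 4Q = 0 gives Q = 3. min AVC = 32 - 12·3 + 2·3^2 = 14.
The firm shuts down for any P below $14.

$14 per unit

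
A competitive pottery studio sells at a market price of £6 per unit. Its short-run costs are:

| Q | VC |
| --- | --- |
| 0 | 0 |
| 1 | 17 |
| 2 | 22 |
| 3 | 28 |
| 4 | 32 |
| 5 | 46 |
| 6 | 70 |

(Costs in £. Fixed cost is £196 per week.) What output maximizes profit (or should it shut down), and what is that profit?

Tabulate TR − TC: Q=0: -196; Q=1: -207; Q=2: -206; Q=3: -206; Q=4: -204; Q=5: -212; Q=6: -230.
Profit is highest at Q = 0. Equivalently, the lowest AVC in the table is 32/4 ≈ £8 at Q = 4, and P = £6 falls below it — price never covers variable cost, so the firm shuts down and loses only its fixed cost.

Q = 0 (shut down); profit = -£196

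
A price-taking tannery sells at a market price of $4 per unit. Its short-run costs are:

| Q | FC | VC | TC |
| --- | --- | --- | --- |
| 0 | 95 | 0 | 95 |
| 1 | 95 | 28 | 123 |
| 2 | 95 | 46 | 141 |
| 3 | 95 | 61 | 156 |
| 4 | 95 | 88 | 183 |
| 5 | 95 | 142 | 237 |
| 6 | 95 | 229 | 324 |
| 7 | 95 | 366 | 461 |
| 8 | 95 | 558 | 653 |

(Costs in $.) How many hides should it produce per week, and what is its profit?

Q = 0 (shut down); profit = -$95

Profit at each row (π = 4Q − TC): Q=0: -95; Q=1: -119; Q=2: -133; Q=3: -144; Q=4: -167; Q=5: -217; Q=6: -300; Q=7: -433; Q=8: -621.
Profit is highest at Q = 0. Equivalently, the lowest AVC in the table is 61/3 ≈ $20.33 at Q = 3, and P = $4 falls below it — price never covers variable cost, so the firm shuts down and loses only its fixed cost.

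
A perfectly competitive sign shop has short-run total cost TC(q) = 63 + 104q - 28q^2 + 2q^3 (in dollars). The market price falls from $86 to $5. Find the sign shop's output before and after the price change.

Output falls from 9 to 0 (the firm shuts down)

MC = 104 - 56q + 6q^2; the shutdown threshold is min AVC = $6 (at q = 7).
With P = $86 above the shutdown price, P = MC gives q = 9.
At P = $5 < min AVC = $6, price no longer covers variable cost at any output, so the firm shuts down: q = 0.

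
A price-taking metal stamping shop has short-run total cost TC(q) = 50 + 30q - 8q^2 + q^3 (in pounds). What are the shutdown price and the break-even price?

Shutdown price = £14; break-even price = £25

AVC = 30 - 8q + q^2; minimized at q = 4, giving min AVC = £14. That is the shutdown price.
ATC = 50/q + 30 - 8q + q^2. Setting dATC/dq = −50/q^2 − 8 + 2q = 0 gives q = 5 (since 2·5^3 − 8·5^2 = 50).
min ATC = 50/5 + 30 − 8·5 + 5^2 = £25. That is the break-even price.
For £14 ≤ P < £25 the firm produces at a loss; below £14 it shuts down.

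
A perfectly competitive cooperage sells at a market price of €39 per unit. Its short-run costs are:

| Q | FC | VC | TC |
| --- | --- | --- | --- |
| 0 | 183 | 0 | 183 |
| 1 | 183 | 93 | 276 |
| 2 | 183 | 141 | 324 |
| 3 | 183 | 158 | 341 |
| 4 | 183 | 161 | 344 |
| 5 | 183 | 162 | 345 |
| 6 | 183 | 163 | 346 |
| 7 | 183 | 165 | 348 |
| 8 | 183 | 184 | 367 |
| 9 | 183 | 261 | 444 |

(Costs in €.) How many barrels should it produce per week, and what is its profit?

Q = 8; profit = -€55

Compute π = P·Q − TC at each output: Q=0: -183; Q=1: -237; Q=2: -246; Q=3: -224; Q=4: -188; Q=5: -150; Q=6: -112; Q=7: -75; Q=8: -55; Q=9: -93.
Profit is maximized at Q = 8. AVC there is 184/8 = €23 ≤ P, so producing beats shutting down (which would give -€183).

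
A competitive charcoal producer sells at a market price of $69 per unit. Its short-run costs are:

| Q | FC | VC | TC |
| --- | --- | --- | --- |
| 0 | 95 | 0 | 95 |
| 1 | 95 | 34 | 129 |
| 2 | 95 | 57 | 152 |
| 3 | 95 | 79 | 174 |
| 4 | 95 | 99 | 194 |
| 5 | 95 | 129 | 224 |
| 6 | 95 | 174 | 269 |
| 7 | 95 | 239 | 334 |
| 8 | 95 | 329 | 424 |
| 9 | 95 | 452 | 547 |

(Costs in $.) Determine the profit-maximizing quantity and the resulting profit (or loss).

Tabulate TR − TC: Q=0: -95; Q=1: -60; Q=2: -14; Q=3: 33; Q=4: 82; Q=5: 121; Q=6: 145; Q=7: 149; Q=8: 128; Q=9: 74.
Profit is maximized at Q = 7. AVC there is 239/7 = $34.14 ≤ P, so producing beats shutting down (which would give -$95).

Q = 7; profit = $149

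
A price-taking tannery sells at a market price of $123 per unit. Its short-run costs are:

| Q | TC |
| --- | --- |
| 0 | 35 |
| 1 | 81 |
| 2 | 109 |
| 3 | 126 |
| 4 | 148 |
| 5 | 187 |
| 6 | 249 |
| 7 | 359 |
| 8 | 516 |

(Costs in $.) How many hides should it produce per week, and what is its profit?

Profit at each row (π = 123Q − TC): Q=0: -35; Q=1: 42; Q=2: 137; Q=3: 243; Q=4: 344; Q=5: 428; Q=6: 489; Q=7: 502; Q=8: 468.
Profit is maximized at Q = 7. AVC there is 324/7 = $46.29 ≤ P, so producing beats shutting down (which would give -$35).

Q = 7; profit = $502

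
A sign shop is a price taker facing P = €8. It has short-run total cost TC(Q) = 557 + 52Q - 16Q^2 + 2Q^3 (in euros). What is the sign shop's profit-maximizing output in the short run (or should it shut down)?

Shut down

Variable cost is VC = 52Q - 16Q^2 + 2Q^3, so AVC = VC/Q = 52 - 16Q + 2Q^2 and MC = dTC/dQ = 52 - 32Q + 6Q^2.
AVC is minimized where dAVC/dQ = -16 + 4Q = 0, at Q = 4; min AVC = 52 - 16·4 + 2·4^2 = €20.
Since P = €8 < min AVC = €20, price fails to cover variable cost at any output.
Best response: produce nothing and absorb the €557 fixed cost.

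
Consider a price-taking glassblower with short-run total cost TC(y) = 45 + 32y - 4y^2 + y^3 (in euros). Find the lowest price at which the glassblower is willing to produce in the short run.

The firm shuts down when price falls below the minimum of average variable cost. AVC = VC/y = 32 - 4y + y^2.
dAVC/dy = -4 + 2y = 0 gives y = 2. min AVC = 32 - 4·2 + 2^2 = 28.
The firm shuts down for any P below €28.

€28 per unit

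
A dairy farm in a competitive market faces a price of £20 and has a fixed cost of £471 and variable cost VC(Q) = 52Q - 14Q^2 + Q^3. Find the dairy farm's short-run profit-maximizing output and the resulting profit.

Profit = -£343 at Q = 8

AVC = 52 - 14Q + Q^2 has its minimum £3 at Q = 7; price £20 clears that bar, so the firm operates.
With MC = 52 - 28Q + 3Q^2, P = MC on the upward-sloping part at Q* = 8.
TR = 20·8 = 160. TC = 471 + 32 = 503. Profit = 160 − 503 = -£343.
That loss of £343 beats the £471 the firm would lose by shutting down; producing recovers £128 of fixed cost.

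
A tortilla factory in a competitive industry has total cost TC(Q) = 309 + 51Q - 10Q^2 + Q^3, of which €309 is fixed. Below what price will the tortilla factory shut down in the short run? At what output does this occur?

€26 per unit, at Q = 5

Short-run supply begins at min AVC. From VC = 51Q - 10Q^2 + Q^3, AVC = 51 - 10Q + Q^2.
dAVC/dQ = -10 + 2Q = 0 gives Q = 5. min AVC = 51 - 10·5 + 5^2 = 26.
The firm shuts down for any P below €26.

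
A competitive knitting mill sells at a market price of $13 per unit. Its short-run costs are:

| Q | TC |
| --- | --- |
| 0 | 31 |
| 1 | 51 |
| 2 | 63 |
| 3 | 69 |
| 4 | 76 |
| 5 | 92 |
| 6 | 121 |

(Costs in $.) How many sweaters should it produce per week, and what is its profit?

Q = 4; profit = -$24

Profit at each row (π = 13Q − TC): Q=0: -31; Q=1: -38; Q=2: -37; Q=3: -30; Q=4: -24; Q=5: -27; Q=6: -43.
Profit is maximized at Q = 4. AVC there is 45/4 = $11.25 ≤ P, so producing beats shutting down (which would give -$31).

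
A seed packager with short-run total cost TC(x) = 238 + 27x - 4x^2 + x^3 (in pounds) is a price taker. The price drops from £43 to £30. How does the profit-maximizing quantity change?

Output falls from 4 to 3

AVC = 27 - 4x + x^2, minimized at x = 2 where min AVC = £23. MC = 27 - 8x + 3x^2.
At P = £43 ≥ min AVC, set P = MC on the rising branch: x = 4.
At P = £30 ≥ min AVC, set P = MC: x = 3. The firm stays open but cuts output.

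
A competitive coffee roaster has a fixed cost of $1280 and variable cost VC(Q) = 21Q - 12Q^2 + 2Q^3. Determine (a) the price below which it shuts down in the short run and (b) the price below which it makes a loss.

Shutdown price = min AVC. AVC = 21 - 12Q + 2Q^2, with vertex at Q = 3 and minimum $3.
ATC = 1280/Q + 21 - 12Q + 2Q^2. Setting dATC/dQ = −1280/Q^2 − 12 + 4Q = 0 gives Q = 8 (since 4·8^3 − 12·8^2 = 1280).
min ATC = 1280/8 + 21 − 12·8 + 2·8^2 = $213. That is the break-even price.
Between these two prices the firm operates at a loss; above $213 it earns a profit.

Shutdown price = $3; break-even price = $213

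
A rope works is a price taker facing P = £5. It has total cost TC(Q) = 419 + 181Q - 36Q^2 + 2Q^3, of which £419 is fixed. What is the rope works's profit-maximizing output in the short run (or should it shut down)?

From TC, MC = TC'(Q) = 181 - 72Q + 6Q^2 and AVC = VC/Q = 181 - 36Q + 2Q^2.
AVC hits its minimum where MC = AVC, at Q = 9, giving min AVC = 181 - 36·9 + 2·9^2 = £19.
With P < min AVC (£5 < £19), every unit sold adds to the loss.
The firm minimizes its loss by shutting down and losing only its fixed cost of £419.

Shut down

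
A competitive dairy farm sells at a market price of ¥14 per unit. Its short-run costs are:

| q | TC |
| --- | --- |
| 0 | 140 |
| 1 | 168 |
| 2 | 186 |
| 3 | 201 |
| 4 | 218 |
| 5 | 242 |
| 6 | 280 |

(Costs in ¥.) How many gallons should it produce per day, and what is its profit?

q = 0 (shut down); profit = -¥140

Tabulate TR − TC: q=0: -140; q=1: -154; q=2: -158; q=3: -159; q=4: -162; q=5: -172; q=6: -196.
Profit is highest at q = 0. Equivalently, the lowest AVC in the table is 78/4 ≈ ¥19.50 at q = 4, and P = ¥14 falls below it — price never covers variable cost, so the firm shuts down and loses only its fixed cost.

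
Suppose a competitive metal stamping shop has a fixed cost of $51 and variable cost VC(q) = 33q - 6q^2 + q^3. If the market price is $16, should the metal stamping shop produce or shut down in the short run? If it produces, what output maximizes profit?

Shut down

From TC, MC = TC'(q) = 33 - 12q + 3q^2 and AVC = VC/q = 33 - 6q + q^2.
AVC hits its minimum where MC = AVC, at q = 3, giving min AVC = 33 - 6·3 + 3^2 = $24.
P = $16 lies below min AVC = $24; no output level covers variable cost.
Best response: produce nothing and absorb the $51 fixed cost.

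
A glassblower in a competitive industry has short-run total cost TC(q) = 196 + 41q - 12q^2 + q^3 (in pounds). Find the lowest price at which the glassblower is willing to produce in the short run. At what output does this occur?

Short-run supply begins at min AVC. From VC = 41q - 12q^2 + q^3, AVC = 41 - 12q + q^2.
At the minimum of AVC, MC = AVC. MC = 41 - 24q + 3q^2; setting MC = AVC gives 2q^2 - 12q = 0, so q = 6. min AVC = 5.
So the shutdown price is £5.

£5 per unit, at q = 6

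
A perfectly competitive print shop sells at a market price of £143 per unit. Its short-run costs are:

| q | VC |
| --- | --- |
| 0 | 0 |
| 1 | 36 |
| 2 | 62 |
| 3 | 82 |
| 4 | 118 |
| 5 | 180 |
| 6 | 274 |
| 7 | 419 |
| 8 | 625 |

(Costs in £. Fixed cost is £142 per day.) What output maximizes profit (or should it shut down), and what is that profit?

Compute π = P·q − TC at each output: q=0: -142; q=1: -35; q=2: 82; q=3: 205; q=4: 312; q=5: 393; q=6: 442; q=7: 440; q=8: 377.
Profit is maximized at q = 6. AVC there is 274/6 = £45.67 ≤ P, so producing beats shutting down (which would give -£142).

q = 6; profit = £442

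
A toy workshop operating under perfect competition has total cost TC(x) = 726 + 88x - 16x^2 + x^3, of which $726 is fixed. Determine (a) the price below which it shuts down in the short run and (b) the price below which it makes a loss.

AVC = 88 - 16x + x^2; minimized at x = 8, giving min AVC = $24. That is the shutdown price.
ATC = 726/x + 88 - 16x + x^2. Setting dATC/dx = −726/x^2 − 16 + 2x = 0 gives x = 11 (since 2·11^3 − 16·11^2 = 726).
min ATC = 726/11 + 88 − 16·11 + 11^2 = $99. That is the break-even price.
For $24 ≤ P < $99 the firm produces at a loss; below $24 it shuts down.

Shutdown price = $24; break-even price = $99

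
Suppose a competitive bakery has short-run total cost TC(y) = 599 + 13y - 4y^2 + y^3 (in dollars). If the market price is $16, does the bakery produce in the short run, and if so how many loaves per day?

Variable cost is VC = 13y - 4y^2 + y^3, so AVC = VC/y = 13 - 4y + y^2 and MC = dTC/dy = 13 - 8y + 3y^2.
AVC is minimized where dAVC/dy = -4 + 2y = 0, at y = 2; min AVC = 13 - 4·2 + 2^2 = $9.
P = $16 exceeds min AVC = $9, so the firm stays open.
Set P = MC: 16 = 13 - 8y + 3y^2 → -3 - 8y + 3y^2 = 0. The roots are y = -1/3 and y = 3; the profit-maximizing output is on the rising part of MC, so y* = 3.
Check: AVC at y = 3 is $10 ≤ P, so revenue covers variable cost.
Profit = P·y − TC = 16·3 − 629 = -$581, a loss, but smaller than the $599 fixed cost the firm would lose by shutting down.

Produce at y = 3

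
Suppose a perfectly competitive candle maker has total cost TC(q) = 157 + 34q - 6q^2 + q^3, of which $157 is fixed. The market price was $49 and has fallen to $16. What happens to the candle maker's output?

AVC = 34 - 6q + q^2, minimized at q = 3 where min AVC = $25. MC = 34 - 12q + 3q^2.
At P = $49 ≥ min AVC, set P = MC on the rising branch: q = 5.
At P = $16 < min AVC = $25, price no longer covers variable cost at any output, so the firm shuts down: q = 0.

Output falls from 5 to 0 (the firm shuts down)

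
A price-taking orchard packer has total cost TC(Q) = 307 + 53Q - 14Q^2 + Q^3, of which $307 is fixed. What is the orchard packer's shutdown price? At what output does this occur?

Short-run supply begins at min AVC. From VC = 53Q - 14Q^2 + Q^3, AVC = 53 - 14Q + Q^2.
dAVC/dQ = -14 + 2Q = 0 gives Q = 7. min AVC = 53 - 14·7 + 7^2 = 4.
The firm shuts down for any P below $4.

$4 per unit, at Q = 7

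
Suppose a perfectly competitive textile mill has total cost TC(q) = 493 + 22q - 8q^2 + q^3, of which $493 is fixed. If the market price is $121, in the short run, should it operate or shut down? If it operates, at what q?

Produce at q = 9

Strip out fixed cost: VC = 22q - 8q^2 + q^3. Then AVC = 22 - 8q + q^2 and MC = 22 - 16q + 3q^2.
The AVC parabola has its vertex at q = 8/2 = 4, where AVC = 22 - 8·4 + 4^2 = $6.
P = $121 exceeds min AVC = $6, so the firm stays open.
P = MC gives -99 - 16q + 3q^2 = 0, with roots -11/3 and 9. Take the larger (rising MC): q* = 9.
Check: AVC at q = 9 is $31 ≤ P, so revenue covers variable cost.
Profit = P·q − TC = 121·9 − 772 = $317.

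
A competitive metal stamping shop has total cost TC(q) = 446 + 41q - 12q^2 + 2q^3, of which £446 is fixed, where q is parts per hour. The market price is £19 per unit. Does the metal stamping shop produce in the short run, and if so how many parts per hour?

Variable cost is VC = 41q - 12q^2 + 2q^3, so AVC = VC/q = 41 - 12q + 2q^2 and MC = dTC/dq = 41 - 24q + 6q^2.
AVC is minimized where dAVC/dq = -12 + 4q = 0, at q = 3; min AVC = 41 - 12·3 + 2·3^2 = £23.
With P < min AVC (£19 < £23), every unit sold adds to the loss.
The firm minimizes its loss by shutting down and losing only its fixed cost of £446.

Shut down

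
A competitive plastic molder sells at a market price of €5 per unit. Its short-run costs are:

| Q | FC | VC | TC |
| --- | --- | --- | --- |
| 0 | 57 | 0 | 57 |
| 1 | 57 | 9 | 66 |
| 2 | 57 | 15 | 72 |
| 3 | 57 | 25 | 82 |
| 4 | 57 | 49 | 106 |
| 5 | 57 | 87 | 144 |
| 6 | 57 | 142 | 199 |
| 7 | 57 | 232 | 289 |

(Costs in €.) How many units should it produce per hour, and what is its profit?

Q = 0 (shut down); profit = -€57

Profit at each row (π = 5Q − TC): Q=0: -57; Q=1: -61; Q=2: -62; Q=3: -67; Q=4: -86; Q=5: -119; Q=6: -169; Q=7: -254.
Profit is highest at Q = 0. Equivalently, the lowest AVC in the table is 15/2 ≈ €7.50 at Q = 2, and P = €5 falls below it — price never covers variable cost, so the firm shuts down and loses only its fixed cost.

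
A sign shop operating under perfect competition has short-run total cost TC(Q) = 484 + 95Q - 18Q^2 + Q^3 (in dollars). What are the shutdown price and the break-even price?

Shutdown price = min AVC. AVC = 95 - 18Q + Q^2, with vertex at Q = 9 and minimum $14.
ATC = 484/Q + 95 - 18Q + Q^2. Setting dATC/dQ = −484/Q^2 − 18 + 2Q = 0 gives Q = 11 (since 2·11^3 − 18·11^2 = 484).
min ATC = 484/11 + 95 − 18·11 + 11^2 = $62. That is the break-even price.
For $14 ≤ P < $62 the firm produces at a loss; below $14 it shuts down.

Shutdown price = $14; break-even price = $62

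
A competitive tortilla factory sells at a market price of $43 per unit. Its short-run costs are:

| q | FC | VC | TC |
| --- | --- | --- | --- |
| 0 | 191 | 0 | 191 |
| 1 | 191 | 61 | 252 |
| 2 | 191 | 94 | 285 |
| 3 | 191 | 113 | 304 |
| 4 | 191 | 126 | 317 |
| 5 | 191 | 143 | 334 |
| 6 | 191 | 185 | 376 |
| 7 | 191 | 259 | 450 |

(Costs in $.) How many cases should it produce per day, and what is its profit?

Profit at each row (π = 43q − TC): q=0: -191; q=1: -209; q=2: -199; q=3: -175; q=4: -145; q=5: -119; q=6: -118; q=7: -149.
Profit is maximized at q = 6. AVC there is 185/6 = $30.83 ≤ P, so producing beats shutting down (which would give -$191).

q = 6; profit = -$118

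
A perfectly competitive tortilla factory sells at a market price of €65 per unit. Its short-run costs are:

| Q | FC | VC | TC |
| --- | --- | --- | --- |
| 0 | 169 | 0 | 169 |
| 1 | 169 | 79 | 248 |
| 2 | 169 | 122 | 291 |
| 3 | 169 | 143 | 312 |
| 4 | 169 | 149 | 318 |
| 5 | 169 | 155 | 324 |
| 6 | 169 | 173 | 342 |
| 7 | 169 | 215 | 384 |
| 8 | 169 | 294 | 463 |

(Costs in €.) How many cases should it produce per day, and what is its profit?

Q = 7; profit = €71

Profit at each row (π = 65Q − TC): Q=0: -169; Q=1: -183; Q=2: -161; Q=3: -117; Q=4: -58; Q=5: 1; Q=6: 48; Q=7: 71; Q=8: 57.
Profit is maximized at Q = 7. AVC there is 215/7 = €30.71 ≤ P, so producing beats shutting down (which would give -€169).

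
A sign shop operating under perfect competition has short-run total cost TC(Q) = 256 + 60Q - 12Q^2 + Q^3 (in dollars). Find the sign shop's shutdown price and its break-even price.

Shutdown price = $24; break-even price = $60

AVC = 60 - 12Q + Q^2; minimized at Q = 6, giving min AVC = $24. That is the shutdown price.
ATC = 256/Q + 60 - 12Q + Q^2. Setting dATC/dQ = −256/Q^2 − 12 + 2Q = 0 gives Q = 8 (since 2·8^3 − 12·8^2 = 256).
min ATC = 256/8 + 60 − 12·8 + 8^2 = $60. That is the break-even price.
Between these two prices the firm operates at a loss; above $60 it earns a profit.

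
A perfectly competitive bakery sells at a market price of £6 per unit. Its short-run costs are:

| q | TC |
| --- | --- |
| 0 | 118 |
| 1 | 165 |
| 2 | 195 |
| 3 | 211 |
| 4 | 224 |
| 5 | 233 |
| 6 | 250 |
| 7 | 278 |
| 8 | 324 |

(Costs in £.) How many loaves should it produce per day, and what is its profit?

q = 0 (shut down); profit = -£118

Profit at each row (π = 6q − TC): q=0: -118; q=1: -159; q=2: -183; q=3: -193; q=4: -200; q=5: -203; q=6: -214; q=7: -236; q=8: -276.
Profit is highest at q = 0. Equivalently, the lowest AVC in the table is 132/6 ≈ £22 at q = 6, and P = £6 falls below it — price never covers variable cost, so the firm shuts down and loses only its fixed cost.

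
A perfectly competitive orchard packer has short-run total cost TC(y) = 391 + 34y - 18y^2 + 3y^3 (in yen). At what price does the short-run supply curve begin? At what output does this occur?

The shutdown price is the minimum of AVC. VC = 34y - 18y^2 + 3y^3, so AVC = 34 - 18y + 3y^2.
dAVC/dy = -18 + 6y = 0 gives y = 3. min AVC = 34 - 18·3 + 3·3^2 = 7.
The firm shuts down for any P below ¥7.

¥7 per unit, at y = 3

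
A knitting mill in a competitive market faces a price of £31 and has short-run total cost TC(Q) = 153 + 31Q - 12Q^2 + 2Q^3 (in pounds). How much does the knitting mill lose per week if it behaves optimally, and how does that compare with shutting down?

Profit = -£89 at Q = 4

AVC = 31 - 12Q + 2Q^2; min AVC = £13 at Q = 3. Since P = £31 ≥ min AVC, the firm produces.
MC = 31 - 24Q + 6Q^2. Setting P = MC and taking the root on the rising branch gives Q* = 4.
TR = 31·4 = 124. TC = 153 + 60 = 213. Profit = 124 − 213 = -£89.
Shutting down would mean losing the fixed cost of £153, so operating at a loss of £89 is better by £64.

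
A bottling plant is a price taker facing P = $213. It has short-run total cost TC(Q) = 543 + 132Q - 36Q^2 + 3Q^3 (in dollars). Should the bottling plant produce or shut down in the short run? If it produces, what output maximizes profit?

Produce at Q = 9

Strip out fixed cost: VC = 132Q - 36Q^2 + 3Q^3. Then AVC = 132 - 36Q + 3Q^2 and MC = 132 - 72Q + 9Q^2.
The AVC parabola has its vertex at Q = 36/6 = 6, where AVC = 132 - 36·6 + 3·6^2 = $24.
P = $213 exceeds min AVC = $24, so the firm stays open.
P = MC gives -81 - 72Q + 9Q^2 = 0, with roots -1 and 9. Take the larger (rising MC): Q* = 9.
Check: AVC at Q = 9 is $51 ≤ P, so revenue covers variable cost.
Profit = P·Q − TC = 213·9 − 1002 = $915.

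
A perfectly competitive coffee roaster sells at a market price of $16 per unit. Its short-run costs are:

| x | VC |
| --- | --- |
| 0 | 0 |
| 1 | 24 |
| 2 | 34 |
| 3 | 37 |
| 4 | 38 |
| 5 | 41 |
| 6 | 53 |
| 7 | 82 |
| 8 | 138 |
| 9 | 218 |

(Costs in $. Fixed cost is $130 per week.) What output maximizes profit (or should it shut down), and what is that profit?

Tabulate TR − TC: x=0: -130; x=1: -138; x=2: -132; x=3: -119; x=4: -104; x=5: -91; x=6: -87; x=7: -100; x=8: -140; x=9: -204.
Profit is maximized at x = 6. AVC there is 53/6 = $8.83 ≤ P, so producing beats shutting down (which would give -$130).

x = 6; profit = -$87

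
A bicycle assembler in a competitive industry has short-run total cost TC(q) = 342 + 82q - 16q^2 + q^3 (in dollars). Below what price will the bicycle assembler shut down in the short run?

$18 per unit

The firm shuts down when price falls below the minimum of average variable cost. AVC = VC/q = 82 - 16q + q^2.
At the minimum of AVC, MC = AVC. MC = 82 - 32q + 3q^2; setting MC = AVC gives 2q^2 - 16q = 0, so q = 8. min AVC = 18.
So the shutdown price is $18.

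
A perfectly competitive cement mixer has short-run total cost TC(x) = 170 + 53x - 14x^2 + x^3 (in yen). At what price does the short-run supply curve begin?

¥4 per unit

The firm shuts down when price falls below the minimum of average variable cost. AVC = VC/x = 53 - 14x + x^2.
At the minimum of AVC, MC = AVC. MC = 53 - 28x + 3x^2; setting MC = AVC gives 2x^2 - 14x = 0, so x = 7. min AVC = 4.
The firm shuts down for any P below ¥4.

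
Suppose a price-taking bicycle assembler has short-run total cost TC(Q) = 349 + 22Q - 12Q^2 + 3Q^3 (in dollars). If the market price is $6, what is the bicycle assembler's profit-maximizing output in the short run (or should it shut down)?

Variable cost is VC = 22Q - 12Q^2 + 3Q^3, so AVC = VC/Q = 22 - 12Q + 3Q^2 and MC = dTC/dQ = 22 - 24Q + 9Q^2.
AVC hits its minimum where MC = AVC, at Q = 2, giving min AVC = 22 - 12·2 + 3·2^2 = $10.
Since P = $6 < min AVC = $10, price fails to cover variable cost at any output.
Best response: produce nothing and absorb the $349 fixed cost.

Shut down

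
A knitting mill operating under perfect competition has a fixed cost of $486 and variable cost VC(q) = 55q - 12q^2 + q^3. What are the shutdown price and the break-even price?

Shutdown price = min AVC. AVC = 55 - 12q + q^2, with vertex at q = 6 and minimum $19.
ATC = 486/q + 55 - 12q + q^2. Setting dATC/dq = −486/q^2 − 12 + 2q = 0 gives q = 9 (since 2·9^3 − 12·9^2 = 486).
min ATC = 486/9 + 55 − 12·9 + 9^2 = $82. That is the break-even price.
For $19 ≤ P < $82 the firm produces at a loss; below $19 it shuts down.

Shutdown price = $19; break-even price = $82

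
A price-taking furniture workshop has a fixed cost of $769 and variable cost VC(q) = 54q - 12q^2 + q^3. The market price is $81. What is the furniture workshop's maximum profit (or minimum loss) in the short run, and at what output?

Profit = -$283 at q = 9

AVC = 54 - 12q + q^2; min AVC = $18 at q = 6. Since P = $81 ≥ min AVC, the firm produces.
MC = 54 - 24q + 3q^2. Setting P = MC and taking the root on the rising branch gives q* = 9.
TR = 81·9 = 729. TC = 769 + 243 = 1012. Profit = 729 − 1012 = -$283.
Shutting down would mean losing the fixed cost of $769, so operating at a loss of $283 is better by $486.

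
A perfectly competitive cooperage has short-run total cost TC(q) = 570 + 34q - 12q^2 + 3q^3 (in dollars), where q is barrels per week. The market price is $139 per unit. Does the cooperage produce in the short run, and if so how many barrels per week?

Strip out fixed cost: VC = 34q - 12q^2 + 3q^3. Then AVC = 34 - 12q + 3q^2 and MC = 34 - 24q + 9q^2.
AVC hits its minimum where MC = AVC, at q = 2, giving min AVC = 34 - 12·2 + 3·2^2 = $22.
P = $139 exceeds min AVC = $22, so the firm stays open.
Set P = MC: 139 = 34 - 24q + 9q^2 → -105 - 24q + 9q^2 = 0. The roots are q = -7/3 and q = 5; the profit-maximizing output is on the rising part of MC, so q* = 5.
Check: AVC at q = 5 is $49 ≤ P, so revenue covers variable cost.
Profit = P·q − TC = 139·5 − 815 = -$120, a loss, but smaller than the $570 fixed cost the firm would lose by shutting down.

Produce at q = 5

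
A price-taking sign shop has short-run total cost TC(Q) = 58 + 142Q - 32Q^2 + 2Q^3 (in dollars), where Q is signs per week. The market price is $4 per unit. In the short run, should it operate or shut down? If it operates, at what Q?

Shut down

Strip out fixed cost: VC = 142Q - 32Q^2 + 2Q^3. Then AVC = 142 - 32Q + 2Q^2 and MC = 142 - 64Q + 6Q^2.
AVC hits its minimum where MC = AVC, at Q = 8, giving min AVC = 142 - 32·8 + 2·8^2 = $14.
P = $4 lies below min AVC = $14; no output level covers variable cost.
The firm minimizes its loss by shutting down and losing only its fixed cost of $58.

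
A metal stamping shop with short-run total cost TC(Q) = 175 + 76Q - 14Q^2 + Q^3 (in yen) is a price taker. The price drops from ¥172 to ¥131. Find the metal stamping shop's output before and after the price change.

AVC = 76 - 14Q + Q^2, minimized at Q = 7 where min AVC = ¥27. MC = 76 - 28Q + 3Q^2.
At P = ¥172 ≥ min AVC, set P = MC on the rising branch: Q = 12.
At P = ¥131 ≥ min AVC, set P = MC: Q = 11. The firm stays open but cuts output.

Output falls from 12 to 11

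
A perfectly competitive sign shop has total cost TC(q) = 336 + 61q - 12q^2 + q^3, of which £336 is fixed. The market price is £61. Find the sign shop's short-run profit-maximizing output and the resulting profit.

Profit = -£80 at q = 8

AVC = 61 - 12q + q^2; min AVC = £25 at q = 6. Since P = £61 ≥ min AVC, the firm produces.
MC = 61 - 24q + 3q^2. Setting P = MC and taking the root on the rising branch gives q* = 8.
TR = 61·8 = 488. TC = 336 + 232 = 568. Profit = 488 − 568 = -£80.
By producing, the firm covers all variable cost plus £256 of fixed cost; shutting down would lose the full £336.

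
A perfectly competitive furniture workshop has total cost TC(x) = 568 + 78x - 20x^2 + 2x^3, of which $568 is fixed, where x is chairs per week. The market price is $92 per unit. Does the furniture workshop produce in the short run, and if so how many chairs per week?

Strip out fixed cost: VC = 78x - 20x^2 + 2x^3. Then AVC = 78 - 20x + 2x^2 and MC = 78 - 40x + 6x^2.
The AVC parabola has its vertex at x = 20/4 = 5, where AVC = 78 - 20·5 + 2·5^2 = $28.
Since P = $92 ≥ min AVC = $28, price covers variable cost and the firm should produce.
Set P = MC: 92 = 78 - 40x + 6x^2 → -14 - 40x + 6x^2 = 0. The roots are x = -1/3 and x = 7; the profit-maximizing output is on the rising part of MC, so x* = 7.
Check: AVC at x = 7 is $36 ≤ P, so revenue covers variable cost.
Profit = P·x − TC = 92·7 − 820 = -$176, a loss, but smaller than the $568 fixed cost the firm would lose by shutting down.

Produce at x = 7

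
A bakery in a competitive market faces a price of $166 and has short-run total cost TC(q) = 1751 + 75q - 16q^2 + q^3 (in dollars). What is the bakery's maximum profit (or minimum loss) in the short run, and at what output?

AVC = 75 - 16q + q^2 has its minimum $11 at q = 8; price $166 clears that bar, so the firm operates.
With MC = 75 - 32q + 3q^2, P = MC on the upward-sloping part at q* = 13.
TR = 166·13 = 2158. TC = 1751 + 468 = 2219. Profit = 2158 − 2219 = -$61.
Shutting down would mean losing the fixed cost of $1751, so operating at a loss of $61 is better by $1690.

Profit = -$61 at q = 13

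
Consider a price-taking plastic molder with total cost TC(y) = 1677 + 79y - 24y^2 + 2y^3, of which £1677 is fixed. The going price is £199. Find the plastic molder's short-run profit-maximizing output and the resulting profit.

Profit = -£77 at y = 10

AVC = 79 - 24y + 2y^2 has its minimum £7 at y = 6; price £199 clears that bar, so the firm operates.
With MC = 79 - 48y + 6y^2, P = MC on the upward-sloping part at y* = 10.
TR = 199·10 = 1990. TC = 1677 + 390 = 2067. Profit = 1990 − 2067 = -£77.
Shutting down would mean losing the fixed cost of £1677, so operating at a loss of £77 is better by £1600.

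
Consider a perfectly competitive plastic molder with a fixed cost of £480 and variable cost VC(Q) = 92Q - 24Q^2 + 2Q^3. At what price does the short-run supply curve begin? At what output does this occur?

£20 per unit, at Q = 6

The firm shuts down when price falls below the minimum of average variable cost. AVC = VC/Q = 92 - 24Q + 2Q^2.
At the minimum of AVC, MC = AVC. MC = 92 - 48Q + 6Q^2; setting MC = AVC gives 4Q^2 - 24Q = 0, so Q = 6. min AVC = 20.
So the shutdown price is £20.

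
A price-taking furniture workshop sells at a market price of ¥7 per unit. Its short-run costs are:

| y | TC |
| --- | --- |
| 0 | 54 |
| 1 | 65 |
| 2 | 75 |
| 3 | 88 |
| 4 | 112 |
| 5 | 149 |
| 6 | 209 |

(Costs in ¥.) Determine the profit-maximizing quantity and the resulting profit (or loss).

Compute π = P·y − TC at each output: y=0: -54; y=1: -58; y=2: -61; y=3: -67; y=4: -84; y=5: -114; y=6: -167.
Profit is highest at y = 0. Equivalently, the lowest AVC in the table is 21/2 ≈ ¥10.50 at y = 2, and P = ¥7 falls below it — price never covers variable cost, so the firm shuts down and loses only its fixed cost.

y = 0 (shut down); profit = -¥54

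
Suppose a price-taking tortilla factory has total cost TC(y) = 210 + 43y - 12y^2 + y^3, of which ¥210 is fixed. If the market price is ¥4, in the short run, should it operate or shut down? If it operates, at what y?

Shut down

Strip out fixed cost: VC = 43y - 12y^2 + y^3. Then AVC = 43 - 12y + y^2 and MC = 43 - 24y + 3y^2.
AVC is minimized where dAVC/dy = -12 + 2y = 0, at y = 6; min AVC = 43 - 12·6 + 6^2 = ¥7.
P = ¥4 lies below min AVC = ¥7; no output level covers variable cost.
Shutting down limits the loss to fixed cost, ¥210.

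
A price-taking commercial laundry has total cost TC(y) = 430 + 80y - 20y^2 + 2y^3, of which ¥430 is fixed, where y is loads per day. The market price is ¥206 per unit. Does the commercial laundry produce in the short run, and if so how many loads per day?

Produce at y = 9

Strip out fixed cost: VC = 80y - 20y^2 + 2y^3. Then AVC = 80 - 20y + 2y^2 and MC = 80 - 40y + 6y^2.
AVC hits its minimum where MC = AVC, at y = 5, giving min AVC = 80 - 20·5 + 2·5^2 = ¥30.
P = ¥206 exceeds min AVC = ¥30, so the firm stays open.
Set P = MC: 206 = 80 - 40y + 6y^2 → -126 - 40y + 6y^2 = 0. The roots are y = -7/3 and y = 9; the profit-maximizing output is on the rising part of MC, so y* = 9.
Check: AVC at y = 9 is ¥62 ≤ P, so revenue covers variable cost.
Profit = P·y − TC = 206·9 − 988 = ¥866.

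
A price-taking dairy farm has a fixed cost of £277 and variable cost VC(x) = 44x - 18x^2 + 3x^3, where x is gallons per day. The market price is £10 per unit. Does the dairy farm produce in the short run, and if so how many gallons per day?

From TC, MC = TC'(x) = 44 - 36x + 9x^2 and AVC = VC/x = 44 - 18x + 3x^2.
The AVC parabola has its vertex at x = 18/6 = 3, where AVC = 44 - 18·3 + 3·3^2 = £17.
P = £10 lies below min AVC = £17; no output level covers variable cost.
Best response: produce nothing and absorb the £277 fixed cost.

Shut down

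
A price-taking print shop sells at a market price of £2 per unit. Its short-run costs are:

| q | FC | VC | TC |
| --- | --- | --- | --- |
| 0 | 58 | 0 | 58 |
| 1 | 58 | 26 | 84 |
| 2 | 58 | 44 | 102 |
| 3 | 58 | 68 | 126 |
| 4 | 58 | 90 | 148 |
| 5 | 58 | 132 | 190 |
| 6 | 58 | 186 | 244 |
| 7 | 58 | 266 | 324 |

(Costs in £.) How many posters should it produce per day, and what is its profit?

Tabulate TR − TC: q=0: -58; q=1: -82; q=2: -98; q=3: -120; q=4: -140; q=5: -180; q=6: -232; q=7: -310.
Profit is highest at q = 0. Equivalently, the lowest AVC in the table is 44/2 ≈ £22 at q = 2, and P = £2 falls below it — price never covers variable cost, so the firm shuts down and loses only its fixed cost.

q = 0 (shut down); profit = -£58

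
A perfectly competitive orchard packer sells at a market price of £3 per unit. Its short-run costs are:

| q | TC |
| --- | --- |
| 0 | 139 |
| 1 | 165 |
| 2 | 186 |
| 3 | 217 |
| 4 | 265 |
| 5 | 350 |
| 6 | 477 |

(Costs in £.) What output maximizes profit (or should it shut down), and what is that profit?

Tabulate TR − TC: q=0: -139; q=1: -162; q=2: -180; q=3: -208; q=4: -253; q=5: -335; q=6: -459.
Profit is highest at q = 0. Equivalently, the lowest AVC in the table is 47/2 ≈ £23.50 at q = 2, and P = £3 falls below it — price never covers variable cost, so the firm shuts down and loses only its fixed cost.

q = 0 (shut down); profit = -£139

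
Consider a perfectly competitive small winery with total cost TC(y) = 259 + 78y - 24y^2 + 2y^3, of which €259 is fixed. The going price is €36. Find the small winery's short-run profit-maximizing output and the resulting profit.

Profit = -€63 at y = 7

AVC = 78 - 24y + 2y^2; min AVC = €6 at y = 6. Since P = €36 ≥ min AVC, the firm produces.
With MC = 78 - 48y + 6y^2, P = MC on the upward-sloping part at y* = 7.
TR = 36·7 = 252. TC = 259 + 56 = 315. Profit = 252 − 315 = -€63.
Shutting down would mean losing the fixed cost of €259, so operating at a loss of €63 is better by €196.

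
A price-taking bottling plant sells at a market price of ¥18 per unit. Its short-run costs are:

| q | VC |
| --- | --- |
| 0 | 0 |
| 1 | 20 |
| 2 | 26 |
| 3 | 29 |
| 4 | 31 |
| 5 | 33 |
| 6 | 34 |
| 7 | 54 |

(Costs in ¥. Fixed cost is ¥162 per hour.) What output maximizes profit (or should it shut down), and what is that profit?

Compute π = P·q − TC at each output: q=0: -162; q=1: -164; q=2: -152; q=3: -137; q=4: -121; q=5: -105; q=6: -88; q=7: -90.
Profit is maximized at q = 6. AVC there is 34/6 = ¥5.67 ≤ P, so producing beats shutting down (which would give -¥162).

q = 6; profit = -¥88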